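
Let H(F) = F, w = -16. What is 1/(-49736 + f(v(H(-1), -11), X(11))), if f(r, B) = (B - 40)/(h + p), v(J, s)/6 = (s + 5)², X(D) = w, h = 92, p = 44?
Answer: -17/845519 ≈ -2.0106e-5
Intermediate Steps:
X(D) = -16
v(J, s) = 6*(5 + s)² (v(J, s) = 6*(s + 5)² = 6*(5 + s)²)
f(r, B) = -5/17 + B/136 (f(r, B) = (B - 40)/(92 + 44) = (-40 + B)/136 = (-40 + B)*(1/136) = -5/17 + B/136)
1/(-49736 + f(v(H(-1), -11), X(11))) = 1/(-49736 + (-5/17 + (1/136)*(-16))) = 1/(-49736 + (-5/17 - 2/17)) = 1/(-49736 - 7/17) = 1/(-845519/17) = -17/845519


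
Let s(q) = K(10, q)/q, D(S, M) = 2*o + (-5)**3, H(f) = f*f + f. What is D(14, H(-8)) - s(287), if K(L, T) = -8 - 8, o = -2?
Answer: -37007/287 ≈ -128.94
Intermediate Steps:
H(f) = f + f**2 (H(f) = f**2 + f = f + f**2)
K(L, T) = -16
D(S, M) = -129 (D(S, M) = 2*(-2) + (-5)**3 = -4 - 125 = -129)
s(q) = -16/q
D(14, H(-8)) - s(287) = -129 - (-16)/287 = -129 - 1*(-16/287) = -129 + 16/287 = -37007/287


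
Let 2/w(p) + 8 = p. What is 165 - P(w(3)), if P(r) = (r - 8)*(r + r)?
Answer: 3957/25 ≈ 158.28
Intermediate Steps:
w(p) = 2/(-8 + p)
P(r) = 2*r*(-8 + r) (P(r) = (-8 + r)*(2*r) = 2*r*(-8 + r))
165 - P(w(3)) = 165 - 2*2/(-8 + 3)*(-8 + 2/(-8 + 3)) = 165 - 2*2/(-5)*(-8 + 2/(-5)) = 165 - 2*2*(-⅕)*(-8 + 2*(-⅕)) = 165 - 2*(-2)*(-8 - ⅖)/5 = 165 - 2*(-2)*(-42)/(5*5) = 165 - 1*168/25 = 165 - 168/25 = 3957/25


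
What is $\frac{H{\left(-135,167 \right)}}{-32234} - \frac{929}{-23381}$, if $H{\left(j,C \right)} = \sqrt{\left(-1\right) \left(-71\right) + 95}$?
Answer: $\frac{929}{23381} - \frac{\sqrt{166}}{32234} \approx 0.039333$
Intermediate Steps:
$H{\left(j,C \right)} = \sqrt{166}$ ($H{\left(j,C \right)} = \sqrt{71 + 95} = \sqrt{166}$)
$\frac{H{\left(-135,167 \right)}}{-32234} - \frac{929}{-23381} = \frac{\sqrt{166}}{-32234} - \frac{929}{-23381} = \sqrt{166} \left(- \frac{1}{32234}\right) - - \frac{929}{23381} = - \frac{\sqrt{166}}{32234} + \frac{929}{23381} = \frac{929}{23381} - \frac{\sqrt{166}}{32234}$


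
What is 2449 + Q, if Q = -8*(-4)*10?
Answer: 2769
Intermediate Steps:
Q = 320 (Q = 32*10 = 320)
2449 + Q = 2449 + 320 = 2769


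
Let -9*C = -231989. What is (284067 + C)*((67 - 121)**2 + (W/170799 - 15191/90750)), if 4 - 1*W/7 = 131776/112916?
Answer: 53905254160065757960168/59665876516125 ≈ 9.0345e+8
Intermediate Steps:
C = 231989/9 (C = -1/9*(-231989) = 231989/9 ≈ 25777.)
W = 559804/28229 (W = 28 - 922432/112916 = 28 - 7*32944/28229 = 28 - 230608/28229 = 559804/28229 ≈ 19.831)
(284067 + C)*((67 - 121)**2 + (W/170799 - 15191/90750)) = (284067 + 231989/9)*((67 - 121)**2 + ((559804/28229)/170799 - 15191/90750)) = 2788592*((-54)**2 + ((559804/28229)*(1/170799) - 15191*1/90750))/9 = 2788592*(2916 + (559804/4821484971 - 1381/8250))/9 = 2788592*(2916 - 2217950787317/13259083670250)/9 = (2788592/9)*(38661270031661683/13259083670250) = 53905254160065757960168/59665876516125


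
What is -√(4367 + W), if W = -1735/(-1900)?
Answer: -3*√17520185/190 ≈ -66.090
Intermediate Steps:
W = 347/380 (W = -1735*(-1/1900) = 347/380 ≈ 0.91316)
-√(4367 + W) = -√(4367 + 347/380) = -√(1659807/380) = -3*√17520185/190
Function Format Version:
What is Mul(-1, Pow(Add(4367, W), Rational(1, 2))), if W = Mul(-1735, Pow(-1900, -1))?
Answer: Mul(Rational(-3, 190), Pow(17520185, Rational(1, 2))) ≈ -66.090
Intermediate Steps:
W = Rational(347, 380) (W = Mul(-1735, Rational(-1, 1900)) = Rational(347, 380) ≈ 0.91316)
Mul(-1, Pow(Add(4367, W), Rational(1, 2))) = Mul(-1, Pow(Add(4367, Rational(347, 380)), Rational(1, 2))) = Mul(-1, Pow(Rational(1659807, 380), Rational(1, 2))) = Mul(-1, Mul(Rational(3, 190), Pow(17520185, Rational(1, 2)))) = Mul(Rational(-3, 190), Pow(17520185, Rational(1, 2)))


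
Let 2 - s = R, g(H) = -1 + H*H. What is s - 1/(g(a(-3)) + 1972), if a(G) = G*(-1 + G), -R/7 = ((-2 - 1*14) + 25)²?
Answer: 1203434/2115 ≈ 569.00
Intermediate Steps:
R = -567 (R = -7*((-2 - 1*14) + 25)² = -7*((-2 - 14) + 25)² = -7*(-16 + 25)² = -7*9² = -7*81 = -567)
g(H) = -1 + H²
s = 569 (s = 2 - 1*(-567) = 2 + 567 = 569)
s - 1/(g(a(-3)) + 1972) = 569 - 1/((-1 + (-3*(-1 - 3))²) + 1972) = 569 - 1/((-1 + (-3*(-4))²) + 1972) = 569 - 1/((-1 + 12²) + 1972) = 569 - 1/((-1 + 144) + 1972) = 569 - 1/(143 + 1972) = 569 - 1/2115 = 1203434/2115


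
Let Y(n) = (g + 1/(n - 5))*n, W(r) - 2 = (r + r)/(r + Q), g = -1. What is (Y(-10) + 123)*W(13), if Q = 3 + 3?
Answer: 25664/57 ≈ 450.25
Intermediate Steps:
Q = 6
W(r) = 2 + 2*r/(6 + r) (W(r) = 2 + (r + r)/(r + 6) = 2 + (2*r)/(6 + r) = 2 + 2*r/(6 + r))
Y(n) = n*(-1 + 1/(-5 + n)) (Y(n) = (-1 + 1/(n - 5))*n = (-1 + 1/(-5 + n))*n = n*(-1 + 1/(-5 + n)))
(Y(-10) + 123)*W(13) = (-10*(6 - 1*(-10))/(-5 - 10) + 123)*(4*(3 + 13)/(6 + 13)) = (-10*(6 + 10)/(-15) + 123)*(4*16/19) = (-10*(-1/15)*16 + 123)*(4*(1/19)*16) = (32/3 + 123)*(64/19) = (401/3)*(64/19) = 25664/57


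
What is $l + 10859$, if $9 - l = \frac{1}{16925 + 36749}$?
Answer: $\frac{583329031}{53674} \approx 10868.0$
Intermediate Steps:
$l = \frac{483065}{53674}$ ($l = 9 - \frac{1}{16925 + 36749} = 9 - \frac{1}{53674} = \frac{483065}{53674} \approx 9.0$)
$l + 10859 = \frac{483065}{53674} + 10859 = \frac{583329031}{53674}$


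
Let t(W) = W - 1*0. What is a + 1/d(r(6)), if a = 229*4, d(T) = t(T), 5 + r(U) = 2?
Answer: 2747/3 ≈ 915.67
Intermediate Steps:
t(W) = W (t(W) = W + 0 = W)
r(U) = -3 (r(U) = -5 + 2 = -3)
d(T) = T
a = 916
a + 1/d(r(6)) = 916 + 1/(-3) = 916 - 1/3 = 2747/3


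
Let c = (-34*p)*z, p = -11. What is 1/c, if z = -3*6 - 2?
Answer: -1/7480 ≈ -0.00013369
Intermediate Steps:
z = -20 (z = -18 - 2 = -20)
c = -7480 (c = -34*(-11)*(-20) = 374*(-20) = -7480)
1/c = 1/(-7480) = -1/7480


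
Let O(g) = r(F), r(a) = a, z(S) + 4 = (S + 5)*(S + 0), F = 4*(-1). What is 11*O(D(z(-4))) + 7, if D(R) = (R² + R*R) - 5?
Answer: -37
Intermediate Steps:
F = -4
z(S) = -4 + S*(5 + S) (z(S) = -4 + (S + 5)*(S + 0) = -4 + (5 + S)*S = -4 + S*(5 + S))
D(R) = -5 + 2*R² (D(R) = (R² + R²) - 5 = 2*R² - 5 = -5 + 2*R²)
O(g) = -4
11*O(D(z(-4))) + 7 = 11*(-4) + 7 = -44 + 7 = -37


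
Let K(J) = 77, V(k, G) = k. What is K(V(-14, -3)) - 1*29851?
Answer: -29774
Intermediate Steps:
K(V(-14, -3)) - 1*29851 = 77 - 1*29851 = 77 - 29851 = -29774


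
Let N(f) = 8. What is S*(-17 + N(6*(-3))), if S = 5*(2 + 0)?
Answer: -90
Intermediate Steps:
S = 10 (S = 5*2 = 10)
S*(-17 + N(6*(-3))) = 10*(-17 + 8) = 10*(-9) = -90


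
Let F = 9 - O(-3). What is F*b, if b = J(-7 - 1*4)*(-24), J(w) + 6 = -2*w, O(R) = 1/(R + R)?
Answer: -3520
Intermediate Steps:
O(R) = 1/(2*R)
J(w) = -6 - 2*w
F = 55/6 (F = 9 - 1/(2*(-3)) = 9 - (-1)/(2*3) = 9 - 1*(-1/6) = 9 + 1/6 = 55/6 ≈ 9.1667)
b = -384 (b = (-6 - 2*(-7 - 1*4))*(-24) = (-6 - 2*(-7 - 4))*(-24) = (-6 - 2*(-11))*(-24) = (-6 + 22)*(-24) = 16*(-24) = -384)
F*b = (55/6)*(-384) = -3520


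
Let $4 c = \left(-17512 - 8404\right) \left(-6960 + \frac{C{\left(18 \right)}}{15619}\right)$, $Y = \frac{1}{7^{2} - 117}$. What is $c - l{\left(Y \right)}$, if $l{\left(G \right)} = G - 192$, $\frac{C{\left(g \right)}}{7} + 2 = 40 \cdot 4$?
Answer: $\frac{47893523377931}{1062092} \approx 4.5094 \cdot 10^{7}$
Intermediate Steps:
$C{\left(g \right)} = 1106$ ($C{\left(g \right)} = -14 + 7 \cdot 40 \cdot 4 = -14 + 7 \cdot 160 = -14 + 1120 = 1106$)
$Y = - \frac{1}{68}$ ($Y = \frac{1}{49 - 117} = \frac{1}{-68} = - \frac{1}{68} \approx -0.014706$)
$l{\left(G \right)} = -192 + G$
$c = \frac{704313521186}{15619}$ ($c = \frac{\left(-17512 - 8404\right) \left(-6960 + \frac{1106}{15619}\right)}{4} = \frac{\left(-25916\right) \left(-6960 + 1106 \cdot \frac{1}{15619}\right)}{4} = \frac{\left(-25916\right) \left(-6960 + \frac{1106}{15619}\right)}{4} = \frac{\left(-25916\right) \left(- \frac{108707134}{15619}\right)}{4} = \frac{1}{4} \cdot \frac{2817254084744}{15619} = \frac{704313521186}{15619} \approx 4.5093 \cdot 10^{7}$)
$c - l{\left(Y \right)} = \frac{704313521186}{15619} - \left(-192 - \frac{1}{68}\right) = \frac{704313521186}{15619} - - \frac{13057}{68} = \frac{704313521186}{15619} + \frac{13057}{68} = \frac{47893523377931}{1062092}$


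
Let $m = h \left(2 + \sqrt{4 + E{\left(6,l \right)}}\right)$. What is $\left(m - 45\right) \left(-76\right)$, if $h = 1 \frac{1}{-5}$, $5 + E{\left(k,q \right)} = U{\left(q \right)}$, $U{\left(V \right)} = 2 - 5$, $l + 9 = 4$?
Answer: $\frac{17252}{5} + \frac{152 i}{5} \approx 3450.4 + 30.4 i$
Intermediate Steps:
$l = -5$ ($l = -9 + 4 = -5$)
$U{\left(V \right)} = -3$
$E{\left(k,q \right)} = -8$ ($E{\left(k,q \right)} = -5 - 3 = -8$)
$h = - \frac{1}{5}$ ($h = 1 \left(- \frac{1}{5}\right) = - \frac{1}{5} \approx -0.2$)
$m = - \frac{2}{5} - \frac{2 i}{5}$ ($m = - \frac{2 + \sqrt{4 - 8}}{5} = - \frac{2 + \sqrt{-4}}{5} = - \frac{2 + 2 i}{5} = - \frac{2}{5} - \frac{2 i}{5} \approx -0.4 - 0.4 i$)
$\left(m - 45\right) \left(-76\right) = \left(\left(- \frac{2}{5} - \frac{2 i}{5}\right) - 45\right) \left(-76\right) = \left(- \frac{227}{5} - \frac{2 i}{5}\right) \left(-76\right) = \frac{17252}{5} + \frac{152 i}{5}$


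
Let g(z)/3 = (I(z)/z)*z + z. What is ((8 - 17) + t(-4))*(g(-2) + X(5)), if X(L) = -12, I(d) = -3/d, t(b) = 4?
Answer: 135/2 ≈ 67.500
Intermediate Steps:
g(z) = -9/z + 3*z (g(z) = 3*(((-3/z)/z)*z + z) = 3*((-3/z²)*z + z) = 3*(-3/z + z) = 3*(z - 3/z) = -9/z + 3*z)
((8 - 17) + t(-4))*(g(-2) + X(5)) = ((8 - 17) + 4)*((-9/(-2) + 3*(-2)) - 12) = (-9 + 4)*((-9*(-½) - 6) - 12) = -5*((9/2 - 6) - 12) = -5*(-3/2 - 12) = -5*(-27/2) = 135/2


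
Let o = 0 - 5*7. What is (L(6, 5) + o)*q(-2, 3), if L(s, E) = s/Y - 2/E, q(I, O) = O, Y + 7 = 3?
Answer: -1107/10 ≈ -110.70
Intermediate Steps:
Y = -4 (Y = -7 + 3 = -4)
L(s, E) = -2/E - s/4 (L(s, E) = s/(-4) - 2/E = s*(-1/4) - 2/E = -s/4 - 2/E = -2/E - s/4)
o = -35 (o = 0 - 35 = -35)
(L(6, 5) + o)*q(-2, 3) = ((-2/5 - 1/4*6) - 35)*3 = ((-2*1/5 - 3/2) - 35)*3 = ((-2/5 - 3/2) - 35)*3 = (-19/10 - 35)*3 = -369/10*3 = -1107/10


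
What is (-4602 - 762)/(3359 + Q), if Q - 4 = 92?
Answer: -5364/3455 ≈ -1.5525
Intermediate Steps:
Q = 96 (Q = 4 + 92 = 96)
(-4602 - 762)/(3359 + Q) = (-4602 - 762)/(3359 + 96) = -5364/3455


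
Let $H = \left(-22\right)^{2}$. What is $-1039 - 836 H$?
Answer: $-405663$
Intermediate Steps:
$H = 484$
$-1039 - 836 H = -1039 - 404624 = -405663$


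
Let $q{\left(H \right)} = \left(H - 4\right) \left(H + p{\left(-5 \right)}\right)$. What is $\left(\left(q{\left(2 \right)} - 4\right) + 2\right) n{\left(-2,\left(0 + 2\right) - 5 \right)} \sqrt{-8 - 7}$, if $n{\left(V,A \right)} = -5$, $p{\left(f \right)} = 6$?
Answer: $90 i \sqrt{15} \approx 348.57 i$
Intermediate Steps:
$q{\left(H \right)} = \left(-4 + H\right) \left(6 + H\right)$ ($q{\left(H \right)} = \left(H - 4\right) \left(H + 6\right) = \left(-4 + H\right) \left(6 + H\right)$)
$\left(\left(q{\left(2 \right)} - 4\right) + 2\right) n{\left(-2,\left(0 + 2\right) - 5 \right)} \sqrt{-8 - 7} = \left(\left(\left(-24 + 2^{2} + 2 \cdot 2\right) - 4\right) + 2\right) \left(-5\right) \sqrt{-8 - 7} = \left(\left(\left(-24 + 4 + 4\right) - 4\right) + 2\right) \left(-5\right) \sqrt{-15} = \left(\left(-16 - 4\right) + 2\right) \left(-5\right) i \sqrt{15} = \left(-20 + 2\right) \left(-5\right) i \sqrt{15} = \left(-18\right) \left(-5\right) i \sqrt{15} = 90 i \sqrt{15}$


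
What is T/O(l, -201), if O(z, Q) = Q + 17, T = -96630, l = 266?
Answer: 48315/92 ≈ 525.16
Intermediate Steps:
O(z, Q) = 17 + Q
T/O(l, -201) = -96630/(17 - 201) = -96630/(-184) = -96630*(-1/184) = 48315/92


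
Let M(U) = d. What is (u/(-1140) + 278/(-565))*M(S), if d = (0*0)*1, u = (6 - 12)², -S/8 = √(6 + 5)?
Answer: 0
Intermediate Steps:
S = -8*√11 (S = -8*√(6 + 5) = -8*√11 ≈ -26.533)
u = 36 (u = (-6)² = 36)
d = 0 (d = 0*1 = 0)
M(U) = 0
(u/(-1140) + 278/(-565))*M(S) = (36/(-1140) + 278/(-565))*0 = (36*(-1/1140) + 278*(-1/565))*0 = (-3/95 - 278/565)*0 = -5621/10735*0 = 0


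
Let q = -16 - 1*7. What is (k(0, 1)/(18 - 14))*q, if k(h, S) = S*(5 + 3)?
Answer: -46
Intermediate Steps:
k(h, S) = 8*S (k(h, S) = S*8 = 8*S)
q = -23 (q = -16 - 7 = -23)
(k(0, 1)/(18 - 14))*q = ((8*1)/(18 - 14))*(-23) = (8/4)*(-23) = (8*(1/4))*(-23) = 2*(-23) = -46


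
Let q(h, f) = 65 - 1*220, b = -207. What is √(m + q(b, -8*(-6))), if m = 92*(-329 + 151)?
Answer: I*√16531 ≈ 128.57*I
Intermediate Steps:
q(h, f) = -155 (q(h, f) = 65 - 220 = -155)
m = -16376 (m = 92*(-178) = -16376)
√(m + q(b, -8*(-6))) = √(-16376 - 155) = √(-16531) = I*√16531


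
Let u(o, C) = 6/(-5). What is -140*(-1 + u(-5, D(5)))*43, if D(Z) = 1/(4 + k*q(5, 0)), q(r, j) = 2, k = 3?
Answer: 13244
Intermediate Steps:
D(Z) = ⅒ (D(Z) = 1/(4 + 3*2) = 1/(4 + 6) = 1/10 = ⅒)
u(o, C) = -6/5 (u(o, C) = 6*(-⅕) = -6/5)
-140*(-1 + u(-5, D(5)))*43 = -140*(-1 - 6/5)*43 = -140*(-11)/5*43 = -35*(-44/5)*43 = 308*43 = 13244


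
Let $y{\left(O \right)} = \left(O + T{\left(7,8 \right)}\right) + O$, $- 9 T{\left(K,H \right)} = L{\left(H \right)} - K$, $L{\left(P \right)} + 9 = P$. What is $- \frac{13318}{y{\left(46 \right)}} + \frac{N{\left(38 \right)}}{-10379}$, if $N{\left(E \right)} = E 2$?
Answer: $- \frac{622055617}{4338422} \approx -143.38$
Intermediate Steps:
$L{\left(P \right)} = -9 + P$
$N{\left(E \right)} = 2 E$
$T{\left(K,H \right)} = 1 - \frac{H}{9} + \frac{K}{9}$ ($T{\left(K,H \right)} = - \frac{\left(-9 + H\right) - K}{9} = - \frac{-9 + H - K}{9} = 1 - \frac{H}{9} + \frac{K}{9}$)
$y{\left(O \right)} = \frac{8}{9} + 2 O$ ($y{\left(O \right)} = \left(O + \left(1 - \frac{8}{9} + \frac{1}{9} \cdot 7\right)\right) + O = \left(O + \left(1 - \frac{8}{9} + \frac{7}{9}\right)\right) + O = \left(O + \frac{8}{9}\right) + O = \left(\frac{8}{9} + O\right) + O = \frac{8}{9} + 2 O$)
$- \frac{13318}{y{\left(46 \right)}} + \frac{N{\left(38 \right)}}{-10379} = - \frac{13318}{\frac{8}{9} + 2 \cdot 46} + \frac{2 \cdot 38}{-10379} = - \frac{13318}{\frac{8}{9} + 92} + 76 \left(- \frac{1}{10379}\right) = - \frac{13318}{\frac{836}{9}} - \frac{76}{10379} = \left(-13318\right) \frac{9}{836} - \frac{76}{10379} = - \frac{59931}{418} - \frac{76}{10379} = - \frac{622055617}{4338422}$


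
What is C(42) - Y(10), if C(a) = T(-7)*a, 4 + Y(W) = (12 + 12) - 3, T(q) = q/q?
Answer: 25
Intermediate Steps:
T(q) = 1
Y(W) = 17 (Y(W) = -4 + ((12 + 12) - 3) = -4 + (24 - 3) = -4 + 21 = 17)
C(a) = a (C(a) = 1*a = a)
C(42) - Y(10) = 42 - 1*17 = 42 - 17 = 25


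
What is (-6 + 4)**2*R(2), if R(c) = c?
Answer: 8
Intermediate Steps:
(-6 + 4)**2*R(2) = (-6 + 4)**2*2 = (-2)**2*2 = 4*2 = 8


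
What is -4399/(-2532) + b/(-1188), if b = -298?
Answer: 498379/250668 ≈ 1.9882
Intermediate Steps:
-4399/(-2532) + b/(-1188) = -4399/(-2532) - 298/(-1188) = -4399*(-1/2532) - 298*(-1/1188) = 4399/2532 + 149/594 = 498379/250668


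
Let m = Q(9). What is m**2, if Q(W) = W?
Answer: 81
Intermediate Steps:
m = 9
m**2 = 9**2 = 81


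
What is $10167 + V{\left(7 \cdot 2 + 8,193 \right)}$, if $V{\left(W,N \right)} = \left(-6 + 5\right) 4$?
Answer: $10163$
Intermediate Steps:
$V{\left(W,N \right)} = -4$ ($V{\left(W,N \right)} = \left(-1\right) 4 = -4$)
$10167 + V{\left(7 \cdot 2 + 8,193 \right)} = 10167 - 4 = 10163$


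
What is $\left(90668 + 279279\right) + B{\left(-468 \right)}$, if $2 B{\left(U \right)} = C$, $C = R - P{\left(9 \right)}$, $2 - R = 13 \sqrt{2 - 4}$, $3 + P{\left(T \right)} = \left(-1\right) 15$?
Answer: $369957 - \frac{13 i \sqrt{2}}{2} \approx 3.6996 \cdot 10^{5} - 9.1924 i$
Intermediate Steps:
$P{\left(T \right)} = -18$ ($P{\left(T \right)} = -3 - 15 = -18$)
$R = 2 - 13 i \sqrt{2}$ ($R = 2 - 13 \sqrt{2 - 4} = 2 - 13 \sqrt{-2} = 2 - 13 i \sqrt{2} \approx 2.0 - 18.385 i$)
$C = 20 - 13 i \sqrt{2}$ ($C = \left(2 - 13 i \sqrt{2}\right) - -18 = \left(2 - 13 i \sqrt{2}\right) + 18 = 20 - 13 i \sqrt{2} \approx 20.0 - 18.385 i$)
$B{\left(U \right)} = 10 - \frac{13 i \sqrt{2}}{2}$ ($B{\left(U \right)} = \frac{20 - 13 i \sqrt{2}}{2} = 10 - \frac{13 i \sqrt{2}}{2}$)
$\left(90668 + 279279\right) + B{\left(-468 \right)} = \left(90668 + 279279\right) + \left(10 - \frac{13 i \sqrt{2}}{2}\right) = 369947 + \left(10 - \frac{13 i \sqrt{2}}{2}\right) = 369957 - \frac{13 i \sqrt{2}}{2}$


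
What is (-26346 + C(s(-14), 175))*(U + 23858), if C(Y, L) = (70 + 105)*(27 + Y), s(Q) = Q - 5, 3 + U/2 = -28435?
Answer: 823667028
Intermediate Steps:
U = -56876 (U = -6 + 2*(-28435) = -6 - 56870 = -56876)
s(Q) = -5 + Q
C(Y, L) = 4725 + 175*Y (C(Y, L) = 175*(27 + Y) = 4725 + 175*Y)
(-26346 + C(s(-14), 175))*(U + 23858) = (-26346 + (4725 + 175*(-5 - 14)))*(-56876 + 23858) = (-26346 + (4725 + 175*(-19)))*(-33018) = (-26346 + (4725 - 3325))*(-33018) = (-26346 + 1400)*(-33018) = -24946*(-33018) = 823667028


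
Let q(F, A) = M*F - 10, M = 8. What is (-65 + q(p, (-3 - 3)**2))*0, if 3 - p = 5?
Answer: 0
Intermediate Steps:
p = -2 (p = 3 - 1*5 = 3 - 5 = -2)
q(F, A) = -10 + 8*F (q(F, A) = 8*F - 10 = -10 + 8*F)
(-65 + q(p, (-3 - 3)**2))*0 = (-65 + (-10 + 8*(-2)))*0 = (-65 + (-10 - 16))*0 = (-65 - 26)*0 = -91*0 = 0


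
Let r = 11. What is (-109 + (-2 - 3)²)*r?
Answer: -924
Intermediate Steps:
(-109 + (-2 - 3)²)*r = (-109 + (-2 - 3)²)*11 = (-109 + (-5)²)*11 = (-109 + 25)*11 = -84*11 = -924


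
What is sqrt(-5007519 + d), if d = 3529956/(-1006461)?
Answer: I*sqrt(563604305529233235)/335487 ≈ 2237.8*I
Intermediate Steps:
d = -1176652/335487 (d = 3529956*(-1/1006461) = -1176652/335487 ≈ -3.5073)
sqrt(-5007519 + d) = sqrt(-5007519 - 1176652/335487) = sqrt(-1679958703405/335487) = I*sqrt(563604305529233235)/335487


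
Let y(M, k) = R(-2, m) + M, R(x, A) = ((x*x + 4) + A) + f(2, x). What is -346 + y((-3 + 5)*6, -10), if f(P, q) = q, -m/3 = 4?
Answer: -340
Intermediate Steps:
m = -12 (m = -3*4 = -12)
R(x, A) = 4 + A + x + x² (R(x, A) = ((x*x + 4) + A) + x = ((x² + 4) + A) + x = ((4 + x²) + A) + x = (4 + A + x²) + x = 4 + A + x + x²)
y(M, k) = -6 + M (y(M, k) = (4 - 12 - 2 + (-2)²) + M = (4 - 12 - 2 + 4) + M = -6 + M)
-346 + y((-3 + 5)*6, -10) = -346 + (-6 + (-3 + 5)*6) = -346 + (-6 + 2*6) = -346 + (-6 + 12) = -346 + 6 = -340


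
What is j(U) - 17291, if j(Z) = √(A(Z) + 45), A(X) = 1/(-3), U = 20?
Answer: -17291 + √402/3 ≈ -17284.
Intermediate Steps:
A(X) = -⅓
j(Z) = √402/3 (j(Z) = √(-⅓ + 45) = √(134/3) = √402/3)
j(U) - 17291 = √402/3 - 17291 = -17291 + √402/3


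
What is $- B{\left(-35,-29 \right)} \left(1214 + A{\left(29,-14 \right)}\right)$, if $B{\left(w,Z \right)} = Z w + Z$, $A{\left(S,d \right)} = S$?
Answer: $-1225598$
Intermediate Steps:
$B{\left(w,Z \right)} = Z + Z w$
$- B{\left(-35,-29 \right)} \left(1214 + A{\left(29,-14 \right)}\right) = - - 29 \left(1 - 35\right) \left(1214 + 29\right) = - \left(-29\right) \left(-34\right) 1243 = - 986 \cdot 1243 = \left(-1\right) 1225598 = -1225598$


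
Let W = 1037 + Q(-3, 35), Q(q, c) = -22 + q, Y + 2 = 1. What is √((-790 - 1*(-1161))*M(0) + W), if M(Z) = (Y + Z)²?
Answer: √1383 ≈ 37.189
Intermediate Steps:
Y = -1 (Y = -2 + 1 = -1)
M(Z) = (-1 + Z)²
W = 1012 (W = 1037 + (-22 - 3) = 1037 - 25 = 1012)
√((-790 - 1*(-1161))*M(0) + W) = √((-790 - 1*(-1161))*(-1 + 0)² + 1012) = √((-790 + 1161)*(-1)² + 1012) = √(371*1 + 1012) = √(371 + 1012) = √1383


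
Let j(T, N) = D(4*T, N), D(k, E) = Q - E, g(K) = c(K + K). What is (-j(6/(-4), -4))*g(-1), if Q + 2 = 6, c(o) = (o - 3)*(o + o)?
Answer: -160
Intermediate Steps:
c(o) = 2*o*(-3 + o) (c(o) = (-3 + o)*(2*o) = 2*o*(-3 + o))
g(K) = 4*K*(-3 + 2*K) (g(K) = 2*(K + K)*(-3 + (K + K)) = 2*(2*K)*(-3 + 2*K) = 4*K*(-3 + 2*K))
Q = 4 (Q = -2 + 6 = 4)
D(k, E) = 4 - E
j(T, N) = 4 - N
(-j(6/(-4), -4))*g(-1) = (-(4 - 1*(-4)))*(4*(-1)*(-3 + 2*(-1))) = (-(4 + 4))*(4*(-1)*(-3 - 2)) = (-1*8)*(4*(-1)*(-5)) = -8*20 = -160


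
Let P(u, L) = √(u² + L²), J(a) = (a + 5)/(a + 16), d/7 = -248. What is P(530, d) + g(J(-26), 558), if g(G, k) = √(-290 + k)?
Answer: 2*√67 + 2*√823649 ≈ 1831.5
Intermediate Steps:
d = -1736 (d = 7*(-248) = -1736)
J(a) = (5 + a)/(16 + a)
P(u, L) = √(L² + u²)
P(530, d) + g(J(-26), 558) = √((-1736)² + 530²) + √(-290 + 558) = √(3013696 + 280900) + √268 = √3294596 + 2*√67 = 2*√823649 + 2*√67 = 2*√67 + 2*√823649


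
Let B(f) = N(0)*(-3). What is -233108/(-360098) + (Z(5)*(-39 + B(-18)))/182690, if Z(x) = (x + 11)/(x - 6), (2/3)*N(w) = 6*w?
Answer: 10702800418/16446575905 ≈ 0.65076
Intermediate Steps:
N(w) = 9*w (N(w) = 3*(6*w)/2 = 9*w)
Z(x) = (11 + x)/(-6 + x)
B(f) = 0 (B(f) = (9*0)*(-3) = 0*(-3) = 0)
-233108/(-360098) + (Z(5)*(-39 + B(-18)))/182690 = -233108/(-360098) + (((11 + 5)/(-6 + 5))*(-39 + 0))/182690 = -233108*(-1/360098) + ((16/(-1))*(-39))*(1/182690) = 116554/180049 + (-1*16*(-39))*(1/182690) = 116554/180049 - 16*(-39)*(1/182690) = 116554/180049 + 624*(1/182690) = 116554/180049 + 312/91345 = 10702800418/16446575905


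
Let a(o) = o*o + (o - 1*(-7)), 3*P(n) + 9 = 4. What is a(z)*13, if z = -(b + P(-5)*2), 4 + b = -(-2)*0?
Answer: 7969/9 ≈ 885.44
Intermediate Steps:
P(n) = -5/3 (P(n) = -3 + (⅓)*4 = -3 + 4/3 = -5/3)
b = -4 (b = -4 - (-2)*0 = -4 - 2*(-1)*0 = -4 + 2*0 = -4 + 0 = -4)
z = 22/3 (z = -(-4 - 5/3*2) = -(-4 - 10/3) = -1*(-22/3) = 22/3 ≈ 7.3333)
a(o) = 7 + o + o² (a(o) = o² + (o + 7) = o² + (7 + o) = 7 + o + o²)
a(z)*13 = (7 + 22/3 + (22/3)²)*13 = (7 + 22/3 + 484/9)*13 = (613/9)*13 = 7969/9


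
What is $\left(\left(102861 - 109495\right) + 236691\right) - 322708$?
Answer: $-92651$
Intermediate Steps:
$\left(\left(102861 - 109495\right) + 236691\right) - 322708 = \left(-6634 + 236691\right) - 322708 = 230057 - 322708 = -92651$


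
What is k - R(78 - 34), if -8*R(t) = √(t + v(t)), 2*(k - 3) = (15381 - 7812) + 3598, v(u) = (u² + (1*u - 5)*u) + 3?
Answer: 11173/2 + 3*√411/8 ≈ 5594.1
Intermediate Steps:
v(u) = 3 + u² + u*(-5 + u) (v(u) = (u² + (u - 5)*u) + 3 = (u² + (-5 + u)*u) + 3 = (u² + u*(-5 + u)) + 3 = 3 + u² + u*(-5 + u))
k = 11173/2 (k = 3 + ((15381 - 7812) + 3598)/2 = 3 + (7569 + 3598)/2 = 3 + (½)*11167 = 3 + 11167/2 = 11173/2 ≈ 5586.5)
R(t) = -√(3 - 4*t + 2*t²)/8 (R(t) = -√(t + (3 - 5*t + 2*t²))/8 = -√(3 - 4*t + 2*t²)/8)
k - R(78 - 34) = 11173/2 - (-1)*√(3 - 4*(78 - 34) + 2*(78 - 34)²)/8 = 11173/2 - (-1)*√(3 - 4*44 + 2*44²)/8 = 11173/2 - (-1)*√(3 - 176 + 2*1936)/8 = 11173/2 - (-1)*√(3 - 176 + 3872)/8 = 11173/2 - (-1)*√3699/8 = 11173/2 - (-1)*3*√411/8 = 11173/2 - (-3)*√411/8 = 11173/2 + 3*√411/8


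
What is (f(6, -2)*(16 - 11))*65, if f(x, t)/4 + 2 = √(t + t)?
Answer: -2600 + 2600*I ≈ -2600.0 + 2600.0*I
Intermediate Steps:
f(x, t) = -8 + 4*√2*√t (f(x, t) = -8 + 4*√(t + t) = -8 + 4*√(2*t) = -8 + 4*(√2*√t) = -8 + 4*√2*√t)
(f(6, -2)*(16 - 11))*65 = ((-8 + 4*√2*√(-2))*(16 - 11))*65 = ((-8 + 4*√2*(I*√2))*5)*65 = ((-8 + 8*I)*5)*65 = (-40 + 40*I)*65 = -2600 + 2600*I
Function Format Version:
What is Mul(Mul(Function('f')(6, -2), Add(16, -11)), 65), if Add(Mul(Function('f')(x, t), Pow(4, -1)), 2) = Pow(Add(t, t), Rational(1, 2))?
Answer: Add(-2600, Mul(2600, I)) ≈ Add(-2600.0, Mul(2600.0, I))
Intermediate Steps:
Function('f')(x, t) = Add(-8, Mul(4, Pow(2, Rational(1, 2)), Pow(t, Rational(1, 2)))) (Function('f')(x, t) = Add(-8, Mul(4, Pow(Add(t, t), Rational(1, 2)))) = Add(-8, Mul(4, Pow(Mul(2, t), Rational(1, 2)))) = Add(-8, Mul(4, Mul(Pow(2, Rational(1, 2)), Pow(t, Rational(1, 2))))) = Add(-8, Mul(4, Pow(2, Rational(1, 2)), Pow(t, Rational(1, 2)))))
Mul(Mul(Function('f')(6, -2), Add(16, -11)), 65) = Mul(Mul(Add(-8, Mul(4, Pow(2, Rational(1, 2)), Pow(-2, Rational(1, 2)))), Add(16, -11)), 65) = Mul(Mul(Add(-8, Mul(4, Pow(2, Rational(1, 2)), Mul(I, Pow(2, Rational(1, 2))))), 5), 65) = Mul(Mul(Add(-8, Mul(8, I)), 5), 65) = Mul(Add(-40, Mul(40, I)), 65) = Add(-2600, Mul(2600, I))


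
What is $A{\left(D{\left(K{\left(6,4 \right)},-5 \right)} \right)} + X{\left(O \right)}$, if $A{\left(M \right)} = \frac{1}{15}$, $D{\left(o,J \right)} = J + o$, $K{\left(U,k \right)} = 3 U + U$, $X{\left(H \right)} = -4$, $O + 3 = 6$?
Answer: $- \frac{59}{15} \approx -3.9333$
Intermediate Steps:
$O = 3$ ($O = -3 + 6 = 3$)
$K{\left(U,k \right)} = 4 U$
$A{\left(M \right)} = \frac{1}{15}$
$A{\left(D{\left(K{\left(6,4 \right)},-5 \right)} \right)} + X{\left(O \right)} = \frac{1}{15} - 4 = - \frac{59}{15}$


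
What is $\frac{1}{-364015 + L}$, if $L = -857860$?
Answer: $- \frac{1}{1221875} \approx -8.1841 \cdot 10^{-7}$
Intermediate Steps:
$\frac{1}{-364015 + L} = \frac{1}{-364015 - 857860} = \frac{1}{-1221875} = - \frac{1}{1221875}$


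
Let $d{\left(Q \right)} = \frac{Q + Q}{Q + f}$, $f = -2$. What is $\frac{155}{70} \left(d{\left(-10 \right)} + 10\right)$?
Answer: $\frac{155}{6} \approx 25.833$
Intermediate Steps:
$d{\left(Q \right)} = \frac{2 Q}{-2 + Q}$ ($d{\left(Q \right)} = \frac{Q + Q}{Q - 2} = \frac{2 Q}{-2 + Q}$)
$\frac{155}{70} \left(d{\left(-10 \right)} + 10\right) = \frac{155}{70} \left(2 \left(-10\right) \frac{1}{-2 - 10} + 10\right) = 155 \cdot \frac{1}{70} \left(2 \left(-10\right) \frac{1}{-12} + 10\right) = \frac{31 \left(2 \left(-10\right) \left(- \frac{1}{12}\right) + 10\right)}{14} = \frac{31 \left(\frac{5}{3} + 10\right)}{14} = \frac{31}{14} \cdot \frac{35}{3} = \frac{155}{6}$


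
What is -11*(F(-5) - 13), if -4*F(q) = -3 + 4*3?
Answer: 671/4 ≈ 167.75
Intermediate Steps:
F(q) = -9/4 (F(q) = -(-3 + 4*3)/4 = -(-3 + 12)/4 = -¼*9 = -9/4)
-11*(F(-5) - 13) = -11*(-9/4 - 13) = -11*(-61/4) = 671/4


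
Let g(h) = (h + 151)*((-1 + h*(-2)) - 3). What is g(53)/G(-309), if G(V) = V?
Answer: 7480/103 ≈ 72.621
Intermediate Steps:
g(h) = (-4 - 2*h)*(151 + h) (g(h) = (151 + h)*((-1 - 2*h) - 3) = (151 + h)*(-4 - 2*h) = (-4 - 2*h)*(151 + h))
g(53)/G(-309) = (-604 - 306*53 - 2*53²)/(-309) = (-604 - 16218 - 2*2809)*(-1/309) = (-604 - 16218 - 5618)*(-1/309) = -22440*(-1/309) = 7480/103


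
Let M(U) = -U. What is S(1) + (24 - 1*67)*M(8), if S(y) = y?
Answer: 345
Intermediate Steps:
S(1) + (24 - 1*67)*M(8) = 1 + (24 - 1*67)*(-1*8) = 1 + (24 - 67)*(-8) = 1 - 43*(-8) = 1 + 344 = 345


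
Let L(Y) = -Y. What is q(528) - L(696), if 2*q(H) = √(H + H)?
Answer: 696 + 2*√66 ≈ 712.25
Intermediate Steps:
q(H) = √2*√H/2 (q(H) = √(H + H)/2 = √(2*H)/2 = (√2*√H)/2 = √2*√H/2)
q(528) - L(696) = √2*√528/2 - (-1)*696 = √2*(4*√33)/2 - 1*(-696) = 2*√66 + 696 = 696 + 2*√66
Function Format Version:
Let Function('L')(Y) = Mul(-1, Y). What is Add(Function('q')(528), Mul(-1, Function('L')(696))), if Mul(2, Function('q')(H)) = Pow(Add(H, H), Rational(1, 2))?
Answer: Add(696, Mul(2, Pow(66, Rational(1, 2)))) ≈ 712.25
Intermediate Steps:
Function('q')(H) = Mul(Rational(1, 2), Pow(2, Rational(1, 2)), Pow(H, Rational(1, 2))) (Function('q')(H) = Mul(Rational(1, 2), Pow(Add(H, H), Rational(1, 2))) = Mul(Rational(1, 2), Pow(Mul(2, H), Rational(1, 2))) = Mul(Rational(1, 2), Mul(Pow(2, Rational(1, 2)), Pow(H, Rational(1, 2)))) = Mul(Rational(1, 2), Pow(2, Rational(1, 2)), Pow(H, Rational(1, 2))))
Add(Function('q')(528), Mul(-1, Function('L')(696))) = Add(Mul(Rational(1, 2), Pow(2, Rational(1, 2)), Pow(528, Rational(1, 2))), Mul(-1, Mul(-1, 696))) = Add(Mul(Rational(1, 2), Pow(2, Rational(1, 2)), Mul(4, Pow(33, Rational(1, 2)))), Mul(-1, -696)) = Add(Mul(2, Pow(66, Rational(1, 2))), 696) = Add(696, Mul(2, Pow(66, Rational(1, 2))))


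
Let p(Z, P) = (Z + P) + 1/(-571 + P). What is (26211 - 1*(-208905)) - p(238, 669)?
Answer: 22952481/98 ≈ 2.3421e+5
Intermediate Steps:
p(Z, P) = P + Z + 1/(-571 + P) (p(Z, P) = (P + Z) + 1/(-571 + P) = P + Z + 1/(-571 + P))
(26211 - 1*(-208905)) - p(238, 669) = (26211 - 1*(-208905)) - (1 + 669² - 571*669 - 571*238 + 669*238)/(-571 + 669) = (26211 + 208905) - (1 + 447561 - 381999 - 135898 + 159222)/98 = 235116 - 88887/98 = 22952481/98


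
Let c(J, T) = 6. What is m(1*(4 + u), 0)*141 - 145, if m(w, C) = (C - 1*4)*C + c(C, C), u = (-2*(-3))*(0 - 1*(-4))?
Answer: 701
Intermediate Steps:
u = 24 (u = 6*(0 + 4) = 6*4 = 24)
m(w, C) = 6 + C*(-4 + C) (m(w, C) = (C - 1*4)*C + 6 = (C - 4)*C + 6 = (-4 + C)*C + 6 = C*(-4 + C) + 6 = 6 + C*(-4 + C))
m(1*(4 + u), 0)*141 - 145 = (6 + 0**2 - 4*0)*141 - 145 = (6 + 0 + 0)*141 - 145 = 6*141 - 145 = 846 - 145 = 701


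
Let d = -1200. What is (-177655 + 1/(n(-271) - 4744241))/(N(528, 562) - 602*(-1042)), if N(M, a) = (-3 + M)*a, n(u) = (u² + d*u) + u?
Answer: -386032856253/2004172291457 ≈ -0.19261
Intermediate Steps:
n(u) = u² - 1199*u (n(u) = (u² - 1200*u) + u = u² - 1199*u)
N(M, a) = a*(-3 + M)
(-177655 + 1/(n(-271) - 4744241))/(N(528, 562) - 602*(-1042)) = (-177655 + 1/(-271*(-1199 - 271) - 4744241))/(562*(-3 + 528) - 602*(-1042)) = (-177655 + 1/(-271*(-1470) - 4744241))/(562*525 + 627284) = (-177655 + 1/(398370 - 4744241))/(295050 + 627284) = (-177655 + 1/(-4345871))/922334 = (-177655 - 1/4345871)*(1/922334) = -772065712506/4345871*1/922334 = -386032856253/2004172291457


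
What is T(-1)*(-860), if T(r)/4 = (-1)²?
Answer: -3440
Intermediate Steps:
T(r) = 4 (T(r) = 4*(-1)² = 4*1 = 4)
T(-1)*(-860) = 4*(-860) = -3440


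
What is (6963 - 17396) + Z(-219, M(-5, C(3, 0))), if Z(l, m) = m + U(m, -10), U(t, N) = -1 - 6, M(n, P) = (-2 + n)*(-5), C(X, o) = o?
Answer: -10405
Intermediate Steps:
M(n, P) = 10 - 5*n
U(t, N) = -7
Z(l, m) = -7 + m (Z(l, m) = m - 7 = -7 + m)
(6963 - 17396) + Z(-219, M(-5, C(3, 0))) = (6963 - 17396) + (-7 + (10 - 5*(-5))) = -10433 + (-7 + (10 + 25)) = -10433 + (-7 + 35) = -10433 + 28 = -10405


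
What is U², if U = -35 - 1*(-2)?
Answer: 1089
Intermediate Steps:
U = -33 (U = -35 + 2 = -33)
U² = (-33)² = 1089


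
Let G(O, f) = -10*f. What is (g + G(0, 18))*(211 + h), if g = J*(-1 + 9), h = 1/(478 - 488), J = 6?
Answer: -139194/5 ≈ -27839.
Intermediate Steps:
h = -⅒ (h = 1/(-10) = -⅒ ≈ -0.10000)
g = 48 (g = 6*(-1 + 9) = 6*8 = 48)
(g + G(0, 18))*(211 + h) = (48 - 10*18)*(211 - ⅒) = (48 - 180)*(2109/10) = -132*2109/10 = -139194/5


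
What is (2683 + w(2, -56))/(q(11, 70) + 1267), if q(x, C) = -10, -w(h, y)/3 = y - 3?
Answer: 2860/1257 ≈ 2.2753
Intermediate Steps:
w(h, y) = 9 - 3*y (w(h, y) = -3*(y - 3) = -3*(-3 + y) = 9 - 3*y)
(2683 + w(2, -56))/(q(11, 70) + 1267) = (2683 + (9 - 3*(-56)))/(-10 + 1267) = (2683 + (9 + 168))/1257 = (2683 + 177)*(1/1257) = 2860*(1/1257) = 2860/1257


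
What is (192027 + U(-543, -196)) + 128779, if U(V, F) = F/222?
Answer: 35609368/111 ≈ 3.2081e+5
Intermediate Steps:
U(V, F) = F/222 (U(V, F) = F*(1/222) = F/222)
(192027 + U(-543, -196)) + 128779 = (192027 + (1/222)*(-196)) + 128779 = (192027 - 98/111) + 128779 = 21314899/111 + 128779 = 35609368/111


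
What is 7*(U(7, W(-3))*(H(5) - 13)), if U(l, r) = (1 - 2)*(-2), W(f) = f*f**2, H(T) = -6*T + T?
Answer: -532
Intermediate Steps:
H(T) = -5*T
W(f) = f**3
U(l, r) = 2 (U(l, r) = -1*(-2) = 2)
7*(U(7, W(-3))*(H(5) - 13)) = 7*(2*(-5*5 - 13)) = 7*(2*(-25 - 13)) = 7*(2*(-38)) = 7*(-76) = -532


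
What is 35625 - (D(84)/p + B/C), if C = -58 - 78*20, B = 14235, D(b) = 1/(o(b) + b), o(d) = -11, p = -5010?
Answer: 5271585132667/147937785 ≈ 35634.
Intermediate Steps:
D(b) = 1/(-11 + b)
C = -1618 (C = -58 - 1560 = -1618)
35625 - (D(84)/p + B/C) = 35625 - (1/((-11 + 84)*(-5010)) + 14235/(-1618)) = 35625 - (-1/5010/73 + 14235*(-1/1618)) = 35625 - ((1/73)*(-1/5010) - 14235/1618) = 35625 - (-1/365730 - 14235/1618) = 35625 - 1*(-1301542042/147937785) = 35625 + 1301542042/147937785 = 5271585132667/147937785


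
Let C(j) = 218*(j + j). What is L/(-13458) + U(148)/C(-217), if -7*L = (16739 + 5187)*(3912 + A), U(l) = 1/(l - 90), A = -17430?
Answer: -5532211029461/1758350504 ≈ -3146.3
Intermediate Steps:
U(l) = 1/(-90 + l)
L = 296395668/7 (L = -(16739 + 5187)*(3912 - 17430)/7 = -21926*(-13518)/7 = -1/7*(-296395668) = 296395668/7 ≈ 4.2342e+7)
C(j) = 436*j (C(j) = 218*(2*j) = 436*j)
L/(-13458) + U(148)/C(-217) = (296395668/7)/(-13458) + 1/((-90 + 148)*((436*(-217)))) = (296395668/7)*(-1/13458) + 1/(58*(-94612)) = -49399278/15701 + (1/58)*(-1/94612) = -49399278/15701 - 1/5487496 = -5532211029461/1758350504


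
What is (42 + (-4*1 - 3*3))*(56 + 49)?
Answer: 3045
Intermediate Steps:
(42 + (-4*1 - 3*3))*(56 + 49) = (42 + (-4 - 9))*105 = (42 - 13)*105 = 29*105 = 3045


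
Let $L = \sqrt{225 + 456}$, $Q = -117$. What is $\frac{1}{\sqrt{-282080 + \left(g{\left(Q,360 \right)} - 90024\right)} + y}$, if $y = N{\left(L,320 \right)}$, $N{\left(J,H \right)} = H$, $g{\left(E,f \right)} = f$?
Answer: $\frac{10}{14817} - \frac{i \sqrt{23234}}{118536} \approx 0.0006749 - 0.0012859 i$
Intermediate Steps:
$L = \sqrt{681} \approx 26.096$
$y = 320$
$\frac{1}{\sqrt{-282080 + \left(g{\left(Q,360 \right)} - 90024\right)} + y} = \frac{1}{\sqrt{-282080 + \left(360 - 90024\right)} + 320} = \frac{1}{\sqrt{-282080 - 89664} + 320} = \frac{1}{\sqrt{-371744} + 320} = \frac{1}{4 i \sqrt{23234} + 320} = \frac{1}{320 + 4 i \sqrt{23234}}$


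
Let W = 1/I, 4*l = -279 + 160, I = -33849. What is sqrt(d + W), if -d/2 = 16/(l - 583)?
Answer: sqrt(4435210094959)/9218211 ≈ 0.22846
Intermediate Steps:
l = -119/4 (l = (-279 + 160)/4 = (1/4)*(-119) = -119/4 ≈ -29.750)
W = -1/33849 (W = 1/(-33849) = -1/33849 ≈ -2.9543e-5)
d = 128/2451 (d = -32/(-119/4 - 583) = -32/(-2451/4) = -32*(-4)/2451 = -2*(-64/2451) = 128/2451 ≈ 0.052224)
sqrt(d + W) = sqrt(128/2451 - 1/33849) = sqrt(1443407/27654633) = sqrt(4435210094959)/9218211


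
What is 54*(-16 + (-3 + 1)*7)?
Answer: -1620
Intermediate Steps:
54*(-16 + (-3 + 1)*7) = 54*(-16 - 2*7) = 54*(-16 - 14) = 54*(-30) = -1620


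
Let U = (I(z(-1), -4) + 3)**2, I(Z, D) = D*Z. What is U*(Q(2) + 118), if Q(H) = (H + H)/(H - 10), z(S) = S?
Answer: 11515/2 ≈ 5757.5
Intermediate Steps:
Q(H) = 2*H/(-10 + H) (Q(H) = (2*H)/(-10 + H) = 2*H/(-10 + H))
U = 49 (U = (-4*(-1) + 3)**2 = (4 + 3)**2 = 7**2 = 49)
U*(Q(2) + 118) = 49*(2*2/(-10 + 2) + 118) = 49*(2*2/(-8) + 118) = 49*(2*2*(-1/8) + 118) = 49*(-1/2 + 118) = 49*(235/2) = 11515/2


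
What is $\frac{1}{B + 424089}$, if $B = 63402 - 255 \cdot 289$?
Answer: $\frac{1}{413796} \approx 2.4167 \cdot 10^{-6}$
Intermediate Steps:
$B = -10293$ ($B = 63402 - 73695 = -10293$)
$\frac{1}{B + 424089} = \frac{1}{-10293 + 424089} = \frac{1}{413796}$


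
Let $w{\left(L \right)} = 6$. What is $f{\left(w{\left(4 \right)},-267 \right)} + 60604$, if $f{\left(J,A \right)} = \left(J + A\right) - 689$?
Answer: $59654$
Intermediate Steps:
$f{\left(J,A \right)} = -689 + A + J$ ($f{\left(J,A \right)} = \left(A + J\right) - 689 = -689 + A + J$)
$f{\left(w{\left(4 \right)},-267 \right)} + 60604 = \left(-689 - 267 + 6\right) + 60604 = -950 + 60604 = 59654$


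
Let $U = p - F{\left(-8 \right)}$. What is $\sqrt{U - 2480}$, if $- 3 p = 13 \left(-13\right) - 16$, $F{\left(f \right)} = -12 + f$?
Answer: $\frac{i \sqrt{21585}}{3} \approx 48.973 i$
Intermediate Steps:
$p = \frac{185}{3}$ ($p = - \frac{13 \left(-13\right) - 16}{3} = - \frac{-169 - 16}{3} = \left(- \frac{1}{3}\right) \left(-185\right) = \frac{185}{3} \approx 61.667$)
$U = \frac{245}{3}$ ($U = \frac{185}{3} - \left(-12 - 8\right) = \frac{185}{3} - -20 = \frac{185}{3} + 20 = \frac{245}{3} \approx 81.667$)
$\sqrt{U - 2480} = \sqrt{\frac{245}{3} - 2480} = \sqrt{- \frac{7195}{3}} = \frac{i \sqrt{21585}}{3}$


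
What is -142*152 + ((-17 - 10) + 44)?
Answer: -21567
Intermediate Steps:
-142*152 + ((-17 - 10) + 44) = -21584 + (-27 + 44) = -21584 + 17 = -21567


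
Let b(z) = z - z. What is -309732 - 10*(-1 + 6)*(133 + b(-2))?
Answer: -316382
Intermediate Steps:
b(z) = 0
-309732 - 10*(-1 + 6)*(133 + b(-2)) = -309732 - 10*(-1 + 6)*(133 + 0) = -309732 - 10*5*133 = -309732 - 50*133 = -309732 - 1*6650 = -309732 - 6650 = -316382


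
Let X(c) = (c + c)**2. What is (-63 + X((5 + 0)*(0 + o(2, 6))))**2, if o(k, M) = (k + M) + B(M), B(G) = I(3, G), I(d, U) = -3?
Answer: 5938969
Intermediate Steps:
B(G) = -3
o(k, M) = -3 + M + k (o(k, M) = (k + M) - 3 = (M + k) - 3 = -3 + M + k)
X(c) = 4*c**2 (X(c) = (2*c)**2 = 4*c**2)
(-63 + X((5 + 0)*(0 + o(2, 6))))**2 = (-63 + 4*((5 + 0)*(0 + (-3 + 6 + 2)))**2)**2 = (-63 + 4*(5*(0 + 5))**2)**2 = (-63 + 4*(5*5)**2)**2 = (-63 + 4*25**2)**2 = (-63 + 4*625)**2 = (-63 + 2500)**2 = 2437**2 = 5938969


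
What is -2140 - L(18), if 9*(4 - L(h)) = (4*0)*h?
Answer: -2144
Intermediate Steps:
L(h) = 4 (L(h) = 4 - 4*0*h/9 = 4 - 0*h = 4 - 1/9*0 = 4 + 0 = 4)
-2140 - L(18) = -2140 - 1*4 = -2140 - 4 = -2144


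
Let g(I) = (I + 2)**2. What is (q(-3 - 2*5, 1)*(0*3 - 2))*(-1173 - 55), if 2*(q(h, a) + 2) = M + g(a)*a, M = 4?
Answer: 11052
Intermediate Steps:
g(I) = (2 + I)**2
q(h, a) = a*(2 + a)**2/2 (q(h, a) = -2 + (4 + (2 + a)**2*a)/2 = -2 + (4 + a*(2 + a)**2)/2 = -2 + (2 + a*(2 + a)**2/2) = a*(2 + a)**2/2)
(q(-3 - 2*5, 1)*(0*3 - 2))*(-1173 - 55) = (((1/2)*1*(2 + 1)**2)*(0*3 - 2))*(-1173 - 55) = (((1/2)*1*3**2)*(0 - 2))*(-1228) = (((1/2)*1*9)*(-2))*(-1228) = ((9/2)*(-2))*(-1228) = -9*(-1228) = 11052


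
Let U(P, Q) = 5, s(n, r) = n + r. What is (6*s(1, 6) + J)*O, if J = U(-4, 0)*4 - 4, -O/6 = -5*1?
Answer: 1740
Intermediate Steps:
O = 30 (O = -(-30) = -6*(-5) = 30)
J = 16 (J = 5*4 - 4 = 20 - 4 = 16)
(6*s(1, 6) + J)*O = (6*(1 + 6) + 16)*30 = (6*7 + 16)*30 = (42 + 16)*30 = 58*30 = 1740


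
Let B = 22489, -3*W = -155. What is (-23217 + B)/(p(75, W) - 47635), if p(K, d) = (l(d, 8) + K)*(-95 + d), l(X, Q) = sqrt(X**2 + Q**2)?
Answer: 600117336/41863236865 - 170352*sqrt(24601)/41863236865 ≈ 0.013697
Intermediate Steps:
W = 155/3 (W = -1/3*(-155) = 155/3 ≈ 51.667)
l(X, Q) = sqrt(Q**2 + X**2)
p(K, d) = (-95 + d)*(K + sqrt(64 + d**2)) (p(K, d) = (sqrt(8**2 + d**2) + K)*(-95 + d) = (sqrt(64 + d**2) + K)*(-95 + d) = (K + sqrt(64 + d**2))*(-95 + d) = (-95 + d)*(K + sqrt(64 + d**2)))
(-23217 + B)/(p(75, W) - 47635) = (-23217 + 22489)/((-95*75 - 95*sqrt(64 + (155/3)**2) + 75*(155/3) + 155*sqrt(64 + (155/3)**2)/3) - 47635) = -728/((-7125 - 95*sqrt(64 + 24025/9) + 3875 + 155*sqrt(64 + 24025/9)/3) - 47635) = -728/((-7125 - 95*sqrt(24601)/3 + 3875 + 155*sqrt(24601/9)/3) - 47635) = -728/((-7125 - 95*sqrt(24601)/3 + 3875 + 155*(sqrt(24601)/3)/3) - 47635) = -728/((-7125 - 95*sqrt(24601)/3 + 3875 + 155*sqrt(24601)/9) - 47635) = -728/((-3250 - 130*sqrt(24601)/9) - 47635) = -728/(-50885 - 130*sqrt(24601)/9)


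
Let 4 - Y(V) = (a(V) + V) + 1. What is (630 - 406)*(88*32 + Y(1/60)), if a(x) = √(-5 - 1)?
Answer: 9471784/15 - 224*I*√6 ≈ 6.3145e+5 - 548.69*I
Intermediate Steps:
a(x) = I*√6 (a(x) = √(-6) = I*√6)
Y(V) = 3 - V - I*√6 (Y(V) = 4 - ((I*√6 + V) + 1) = 4 - ((V + I*√6) + 1) = 4 - (1 + V + I*√6) = 4 + (-1 - V - I*√6) = 3 - V - I*√6)
(630 - 406)*(88*32 + Y(1/60)) = (630 - 406)*(88*32 + (3 - 1/60 - I*√6)) = 224*(2816 + (3 - 1*1/60 - I*√6)) = 224*(2816 + (3 - 1/60 - I*√6)) = 224*(2816 + (179/60 - I*√6)) = 224*(169139/60 - I*√6) = 9471784/15 - 224*I*√6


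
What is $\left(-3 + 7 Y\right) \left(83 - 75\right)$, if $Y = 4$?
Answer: $200$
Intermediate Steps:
$\left(-3 + 7 Y\right) \left(83 - 75\right) = \left(-3 + 7 \cdot 4\right) \left(83 - 75\right) = \left(-3 + 28\right) 8 = 25 \cdot 8 = 200$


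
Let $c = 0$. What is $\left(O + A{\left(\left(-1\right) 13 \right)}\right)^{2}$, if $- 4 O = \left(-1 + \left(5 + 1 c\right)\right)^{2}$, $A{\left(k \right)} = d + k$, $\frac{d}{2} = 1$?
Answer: $225$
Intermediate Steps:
$d = 2$ ($d = 2 \cdot 1 = 2$)
$A{\left(k \right)} = 2 + k$
$O = -4$ ($O = - \frac{\left(-1 + \left(5 + 1 \cdot 0\right)\right)^{2}}{4} = - \frac{\left(-1 + \left(5 + 0\right)\right)^{2}}{4} = - \frac{\left(-1 + 5\right)^{2}}{4} = - \frac{4^{2}}{4} = \left(- \frac{1}{4}\right) 16 = -4$)
$\left(O + A{\left(\left(-1\right) 13 \right)}\right)^{2} = \left(-4 + \left(2 - 13\right)\right)^{2} = \left(-4 - 11\right)^{2} = \left(-15\right)^{2} = 225$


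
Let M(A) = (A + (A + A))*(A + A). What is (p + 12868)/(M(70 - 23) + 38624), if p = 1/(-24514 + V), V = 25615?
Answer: 14167669/57117678 ≈ 0.24804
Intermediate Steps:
M(A) = 6*A² (M(A) = (A + 2*A)*(2*A) = (3*A)*(2*A) = 6*A²)
p = 1/1101 (p = 1/(-24514 + 25615) = 1/1101 ≈ 0.00090826)
(p + 12868)/(M(70 - 23) + 38624) = (1/1101 + 12868)/(6*(70 - 23)² + 38624) = 14167669/(1101*(6*47² + 38624)) = 14167669/(1101*(6*2209 + 38624)) = 14167669/(1101*(13254 + 38624)) = (14167669/1101)/51878 = (14167669/1101)*(1/51878) = 14167669/57117678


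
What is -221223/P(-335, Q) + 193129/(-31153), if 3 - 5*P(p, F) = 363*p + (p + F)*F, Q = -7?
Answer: -517860191/33458322 ≈ -15.478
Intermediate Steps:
P(p, F) = ⅗ - 363*p/5 - F*(F + p)/5 (P(p, F) = ⅗ - (363*p + (p + F)*F)/5 = ⅗ - (363*p + (F + p)*F)/5 = ⅗ - (363*p + F*(F + p))/5 = ⅗ + (-363*p/5 - F*(F + p)/5) = ⅗ - 363*p/5 - F*(F + p)/5)
-221223/P(-335, Q) + 193129/(-31153) = -221223/(⅗ - 363/5*(-335) - ⅕*(-7)² - ⅕*(-7)*(-335)) + 193129/(-31153) = -221223/(⅗ + 24321 - ⅕*49 - 469) + 193129*(-1/31153) = -221223/(⅗ + 24321 - 49/5 - 469) - 193129/31153 = -221223/119214/5 - 193129/31153 = -221223*5/119214 - 193129/31153 = -9965/1074 - 193129/31153 = -517860191/33458322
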